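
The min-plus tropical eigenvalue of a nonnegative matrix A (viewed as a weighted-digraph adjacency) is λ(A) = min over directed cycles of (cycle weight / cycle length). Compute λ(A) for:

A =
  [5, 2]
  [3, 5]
λ(A) = 5/2

Enumerate directed cycles and compute their means (weight / length). Sample:
  cycle 0 → 0: weight = 5, length = 1, mean = 5/1 ≈ 5.000
  cycle 1 → 1: weight = 5, length = 1, mean = 5/1 ≈ 5.000
  cycle 0 → 1 → 0: weight = 5, length = 2, mean = 5/2 ≈ 2.500
  cycle 1 → 0 → 1: weight = 5, length = 2, mean = 5/2 ≈ 2.500
Minimum mean = 2.500, attained e.g. along the cycle 0 → 1 → 0 with weight 5 and length 2. So λ(A) = 5/2 = 5/2.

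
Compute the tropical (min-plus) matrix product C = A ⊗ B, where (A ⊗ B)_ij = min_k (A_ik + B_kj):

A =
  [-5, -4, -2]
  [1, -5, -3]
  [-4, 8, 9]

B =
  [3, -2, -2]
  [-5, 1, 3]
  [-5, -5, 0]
A ⊗ B =
  [-9, -7, -7]
  [-10, -8, -3]
  [-1, -6, -6]

Apply the min-plus product entry-by-entry:
  C[0][0] = min over k of (A[0][0] + B[0][0] = -5 + 3 = -2, A[0][1] + B[1][0] = -4 + -5 = -9, A[0][2] + B[2][0] = -2 + -5 = -7) = -9 (attained at k = 1)
  C[0][1] = min over k of (A[0][0] + B[0][1] = -5 + -2 = -7, A[0][1] + B[1][1] = -4 + 1 = -3, A[0][2] + B[2][1] = -2 + -5 = -7) = -7 (attained at k = 0)
  C[0][2] = min over k of (A[0][0] + B[0][2] = -5 + -2 = -7, A[0][1] + B[1][2] = -4 + 3 = -1, A[0][2] + B[2][2] = -2 + 0 = -2) = -7 (attained at k = 0)
  C[1][0] = min over k of (A[1][0] + B[0][0] = 1 + 3 = 4, A[1][1] + B[1][0] = -5 + -5 = -10, A[1][2] + B[2][0] = -3 + -5 = -8) = -10 (attained at k = 1)
  C[1][1] = min over k of (A[1][0] + B[0][1] = 1 + -2 = -1, A[1][1] + B[1][1] = -5 + 1 = -4, A[1][2] + B[2][1] = -3 + -5 = -8) = -8 (attained at k = 2)
  C[1][2] = min over k of (A[1][0] + B[0][2] = 1 + -2 = -1, A[1][1] + B[1][2] = -5 + 3 = -2, A[1][2] + B[2][2] = -3 + 0 = -3) = -3 (attained at k = 2)
  C[2][0] = min over k of (A[2][0] + B[0][0] = -4 + 3 = -1, A[2][1] + B[1][0] = 8 + -5 = 3, A[2][2] + B[2][0] = 9 + -5 = 4) = -1 (attained at k = 0)
  C[2][1] = min over k of (A[2][0] + B[0][1] = -4 + -2 = -6, A[2][1] + B[1][1] = 8 + 1 = 9, A[2][2] + B[2][1] = 9 + -5 = 4) = -6 (attained at k = 0)
  C[2][2] = min over k of (A[2][0] + B[0][2] = -4 + -2 = -6, A[2][1] + B[1][2] = 8 + 3 = 11, A[2][2] + B[2][2] = 9 + 0 = 9) = -6 (attained at k = 0)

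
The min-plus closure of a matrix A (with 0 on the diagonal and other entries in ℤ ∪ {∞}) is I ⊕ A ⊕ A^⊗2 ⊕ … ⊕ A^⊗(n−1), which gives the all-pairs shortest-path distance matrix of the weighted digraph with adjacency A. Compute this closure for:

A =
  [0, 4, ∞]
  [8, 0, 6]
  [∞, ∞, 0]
Closure =
  [0, 4, 10]
  [8, 0, 6]
  [∞, ∞, 0]

This is the Floyd-Warshall all-pairs shortest-path computation. For each intermediate vertex k = 0, 1, …, 2, update dist[i][j] ← min(dist[i][j], dist[i][k] + dist[k][j]). The final matrix gives, for each (i, j), the minimum total weight of any directed path from i to j (possibly empty when i = j).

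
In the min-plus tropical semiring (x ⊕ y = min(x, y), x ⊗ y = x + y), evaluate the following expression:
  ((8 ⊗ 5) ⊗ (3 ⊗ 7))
((8 ⊗ 5) ⊗ (3 ⊗ 7)) = 23

Expand innermost to outermost. Recall ⊕ takes the minimum of its arguments and ⊗ takes their sum. Working out the expression ((8 ⊗ 5) ⊗ (3 ⊗ 7)) gives 23.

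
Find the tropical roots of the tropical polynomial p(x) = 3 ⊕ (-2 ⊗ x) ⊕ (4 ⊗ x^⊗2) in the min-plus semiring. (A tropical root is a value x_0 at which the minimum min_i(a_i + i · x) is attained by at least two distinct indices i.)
Roots: {-6, 5}

Each tropical root is a break point of the lower envelope of the lines y = a_i + i · x (there are 3 lines, with slopes 0, 1, ..., 2). Only the lines that attain the minimum somewhere contribute to roots; other lines are dominated. Here the surviving (envelope) indices are i = 2, i = 1, i = 0.
Intersections between consecutive envelope lines give the roots: for adjacent envelope indices i < j the intersection is x = (a_i − a_j) / (j − i). Reading off the sorted break points: {-6, 5}.
Verification: at each break x_0, at least two indices attain the minimum of min_i(a_i + i · x_0).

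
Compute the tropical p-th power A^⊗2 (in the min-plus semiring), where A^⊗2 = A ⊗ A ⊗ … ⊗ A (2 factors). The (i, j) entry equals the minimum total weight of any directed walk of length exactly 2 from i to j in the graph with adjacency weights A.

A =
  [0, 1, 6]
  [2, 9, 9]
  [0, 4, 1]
A^⊗2 =
  [0, 1, 6]
  [2, 3, 8]
  [0, 1, 2]

Each entry (A^⊗2)_ij equals the minimum over all length-2 walks i = v_0 → v_1 → … → v_2 = j of Σ_t A[v_t][v_{t+1}]. For example, for (i, j) = (0, 2) we minimise over 3 possible intermediate vertex sequences; the minimum is 6, attained along the walk 0 → 0 → 2.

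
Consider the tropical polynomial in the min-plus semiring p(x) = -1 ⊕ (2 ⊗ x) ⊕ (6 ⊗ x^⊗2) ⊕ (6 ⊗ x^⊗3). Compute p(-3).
p(-3) = -3

A tropical monomial a ⊗ x^⊗i evaluates to a + i · x. Evaluating each term at x = -3:
  Term 0 contributes -1 + 0 · -3 = -1
  Term 1 contributes 2 + 1 · -3 = -1
  Term 2 contributes 6 + 2 · -3 = 0
  Term 3 contributes 6 + 3 · -3 = -3
p(-3) = ⊕ of these = min[-1, -1, 0, -3] = -3.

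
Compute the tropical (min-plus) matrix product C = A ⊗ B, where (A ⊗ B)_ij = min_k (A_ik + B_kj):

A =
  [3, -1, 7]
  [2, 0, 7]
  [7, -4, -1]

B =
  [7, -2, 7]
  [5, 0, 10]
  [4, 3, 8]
A ⊗ B =
  [4, -1, 9]
  [5, 0, 9]
  [1, -4, 6]

Apply the min-plus product entry-by-entry:
  C[0][0] = min over k of (A[0][0] + B[0][0] = 3 + 7 = 10, A[0][1] + B[1][0] = -1 + 5 = 4, A[0][2] + B[2][0] = 7 + 4 = 11) = 4 (attained at k = 1)
  C[0][1] = min over k of (A[0][0] + B[0][1] = 3 + -2 = 1, A[0][1] + B[1][1] = -1 + 0 = -1, A[0][2] + B[2][1] = 7 + 3 = 10) = -1 (attained at k = 1)
  C[0][2] = min over k of (A[0][0] + B[0][2] = 3 + 7 = 10, A[0][1] + B[1][2] = -1 + 10 = 9, A[0][2] + B[2][2] = 7 + 8 = 15) = 9 (attained at k = 1)
  C[1][0] = min over k of (A[1][0] + B[0][0] = 2 + 7 = 9, A[1][1] + B[1][0] = 0 + 5 = 5, A[1][2] + B[2][0] = 7 + 4 = 11) = 5 (attained at k = 1)
  C[1][1] = min over k of (A[1][0] + B[0][1] = 2 + -2 = 0, A[1][1] + B[1][1] = 0 + 0 = 0, A[1][2] + B[2][1] = 7 + 3 = 10) = 0 (attained at k = 0)
  C[1][2] = min over k of (A[1][0] + B[0][2] = 2 + 7 = 9, A[1][1] + B[1][2] = 0 + 10 = 10, A[1][2] + B[2][2] = 7 + 8 = 15) = 9 (attained at k = 0)
  C[2][0] = min over k of (A[2][0] + B[0][0] = 7 + 7 = 14, A[2][1] + B[1][0] = -4 + 5 = 1, A[2][2] + B[2][0] = -1 + 4 = 3) = 1 (attained at k = 1)
  C[2][1] = min over k of (A[2][0] + B[0][1] = 7 + -2 = 5, A[2][1] + B[1][1] = -4 + 0 = -4, A[2][2] + B[2][1] = -1 + 3 = 2) = -4 (attained at k = 1)
  C[2][2] = min over k of (A[2][0] + B[0][2] = 7 + 7 = 14, A[2][1] + B[1][2] = -4 + 10 = 6, A[2][2] + B[2][2] = -1 + 8 = 7) = 6 (attained at k = 1)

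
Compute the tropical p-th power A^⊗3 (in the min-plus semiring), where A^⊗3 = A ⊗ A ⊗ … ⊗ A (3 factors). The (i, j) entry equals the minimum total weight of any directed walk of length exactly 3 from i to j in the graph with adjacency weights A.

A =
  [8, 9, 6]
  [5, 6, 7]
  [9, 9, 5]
A^⊗3 =
  [20, 20, 16]
  [17, 18, 16]
  [19, 19, 15]

Each entry (A^⊗3)_ij equals the minimum over all length-3 walks i = v_0 → v_1 → … → v_3 = j of Σ_t A[v_t][v_{t+1}]. For example, for (i, j) = (0, 2) we minimise over 9 possible intermediate vertex sequences; the minimum is 16, attained along the walk 0 → 2 → 2 → 2.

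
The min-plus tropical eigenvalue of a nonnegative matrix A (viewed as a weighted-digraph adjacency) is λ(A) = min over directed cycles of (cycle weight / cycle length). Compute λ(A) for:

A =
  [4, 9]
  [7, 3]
λ(A) = 3

Enumerate directed cycles and compute their means (weight / length). Sample:
  cycle 0 → 0: weight = 4, length = 1, mean = 4/1 ≈ 4.000
  cycle 1 → 1: weight = 3, length = 1, mean = 3/1 ≈ 3.000
  cycle 0 → 1 → 0: weight = 16, length = 2, mean = 16/2 ≈ 8.000
  cycle 1 → 0 → 1: weight = 16, length = 2, mean = 16/2 ≈ 8.000
Minimum mean = 3.000, attained e.g. along the cycle 1 → 1 with weight 3 and length 1. So λ(A) = 3/1 = 3.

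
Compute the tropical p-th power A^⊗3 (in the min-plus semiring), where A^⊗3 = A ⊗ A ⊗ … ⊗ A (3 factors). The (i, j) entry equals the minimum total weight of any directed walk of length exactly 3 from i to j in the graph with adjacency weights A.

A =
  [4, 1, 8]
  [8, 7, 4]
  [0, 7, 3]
A^⊗3 =
  [5, 9, 8]
  [7, 5, 10]
  [6, 4, 5]

Each entry (A^⊗3)_ij equals the minimum over all length-3 walks i = v_0 → v_1 → … → v_3 = j of Σ_t A[v_t][v_{t+1}]. For example, for (i, j) = (0, 2) we minimise over 9 possible intermediate vertex sequences; the minimum is 8, attained along the walk 0 → 1 → 2 → 2.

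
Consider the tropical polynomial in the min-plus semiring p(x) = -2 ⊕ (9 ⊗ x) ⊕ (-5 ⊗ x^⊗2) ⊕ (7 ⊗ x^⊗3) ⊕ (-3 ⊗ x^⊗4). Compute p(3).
p(3) = -2

A tropical monomial a ⊗ x^⊗i evaluates to a + i · x. Evaluating each term at x = 3:
  Term 0 contributes -2 + 0 · 3 = -2
  Term 1 contributes 9 + 1 · 3 = 12
  Term 2 contributes -5 + 2 · 3 = 1
  Term 3 contributes 7 + 3 · 3 = 16
  Term 4 contributes -3 + 4 · 3 = 9
p(3) = ⊕ of these = min[-2, 12, 1, 16, 9] = -2.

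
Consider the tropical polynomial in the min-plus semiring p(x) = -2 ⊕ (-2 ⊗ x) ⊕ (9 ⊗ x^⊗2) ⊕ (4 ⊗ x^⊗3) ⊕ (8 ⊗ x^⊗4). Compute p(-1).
p(-1) = -3

A tropical monomial a ⊗ x^⊗i evaluates to a + i · x. Evaluating each term at x = -1:
  Term 0 contributes -2 + 0 · -1 = -2
  Term 1 contributes -2 + 1 · -1 = -3
  Term 2 contributes 9 + 2 · -1 = 7
  Term 3 contributes 4 + 3 · -1 = 1
  Term 4 contributes 8 + 4 · -1 = 4
p(-1) = ⊕ of these = min[-2, -3, 7, 1, 4] = -3.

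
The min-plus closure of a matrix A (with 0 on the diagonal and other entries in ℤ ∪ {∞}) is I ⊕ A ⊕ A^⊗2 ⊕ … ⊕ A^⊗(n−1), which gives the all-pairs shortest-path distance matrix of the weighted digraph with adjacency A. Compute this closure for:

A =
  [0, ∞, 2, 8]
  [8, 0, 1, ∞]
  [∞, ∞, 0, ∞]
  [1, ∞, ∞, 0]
Closure =
  [0, ∞, 2, 8]
  [8, 0, 1, 16]
  [∞, ∞, 0, ∞]
  [1, ∞, 3, 0]

This is the Floyd-Warshall all-pairs shortest-path computation. For each intermediate vertex k = 0, 1, …, 3, update dist[i][j] ← min(dist[i][j], dist[i][k] + dist[k][j]). The final matrix gives, for each (i, j), the minimum total weight of any directed path from i to j (possibly empty when i = j).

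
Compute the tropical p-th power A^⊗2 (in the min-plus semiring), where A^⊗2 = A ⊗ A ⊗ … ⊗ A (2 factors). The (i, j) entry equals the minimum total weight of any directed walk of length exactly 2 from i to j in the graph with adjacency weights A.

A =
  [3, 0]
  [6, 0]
A^⊗2 =
  [6, 0]
  [6, 0]

Each entry (A^⊗2)_ij equals the minimum over all length-2 walks i = v_0 → v_1 → … → v_2 = j of Σ_t A[v_t][v_{t+1}]. For example, for (i, j) = (0, 1) we minimise over 2 possible intermediate vertex sequences; the minimum is 0, attained along the walk 0 → 1 → 1.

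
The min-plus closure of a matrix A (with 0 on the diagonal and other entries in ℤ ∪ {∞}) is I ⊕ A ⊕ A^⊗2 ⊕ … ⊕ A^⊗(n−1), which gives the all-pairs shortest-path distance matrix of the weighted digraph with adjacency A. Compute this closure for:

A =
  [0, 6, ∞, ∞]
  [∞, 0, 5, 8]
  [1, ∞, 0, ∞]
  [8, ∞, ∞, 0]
Closure =
  [0, 6, 11, 14]
  [6, 0, 5, 8]
  [1, 7, 0, 15]
  [8, 14, 19, 0]

This is the Floyd-Warshall all-pairs shortest-path computation. For each intermediate vertex k = 0, 1, …, 3, update dist[i][j] ← min(dist[i][j], dist[i][k] + dist[k][j]). The final matrix gives, for each (i, j), the minimum total weight of any directed path from i to j (possibly empty when i = j).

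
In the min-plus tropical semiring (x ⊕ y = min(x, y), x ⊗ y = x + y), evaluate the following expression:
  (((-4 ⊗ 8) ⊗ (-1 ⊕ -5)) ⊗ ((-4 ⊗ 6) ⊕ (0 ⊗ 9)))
(((-4 ⊗ 8) ⊗ (-1 ⊕ -5)) ⊗ ((-4 ⊗ 6) ⊕ (0 ⊗ 9))) = 1

Expand innermost to outermost. Recall ⊕ takes the minimum of its arguments and ⊗ takes their sum. Working out the expression (((-4 ⊗ 8) ⊗ (-1 ⊕ -5)) ⊗ ((-4 ⊗ 6) ⊕ (0 ⊗ 9))) gives 1.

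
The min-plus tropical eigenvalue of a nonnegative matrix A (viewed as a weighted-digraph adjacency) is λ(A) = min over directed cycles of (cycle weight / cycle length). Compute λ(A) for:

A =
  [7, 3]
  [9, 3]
λ(A) = 3

Enumerate directed cycles and compute their means (weight / length). Sample:
  cycle 0 → 0: weight = 7, length = 1, mean = 7/1 ≈ 7.000
  cycle 1 → 1: weight = 3, length = 1, mean = 3/1 ≈ 3.000
  cycle 0 → 1 → 0: weight = 12, length = 2, mean = 12/2 ≈ 6.000
  cycle 1 → 0 → 1: weight = 12, length = 2, mean = 12/2 ≈ 6.000
Minimum mean = 3.000, attained e.g. along the cycle 1 → 1 with weight 3 and length 1. So λ(A) = 3/1 = 3.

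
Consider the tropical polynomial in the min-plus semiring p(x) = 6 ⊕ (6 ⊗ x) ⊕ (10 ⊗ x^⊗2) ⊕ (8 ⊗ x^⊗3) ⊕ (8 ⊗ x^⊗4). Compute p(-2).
p(-2) = 0

A tropical monomial a ⊗ x^⊗i evaluates to a + i · x. Evaluating each term at x = -2:
  Term 0 contributes 6 + 0 · -2 = 6
  Term 1 contributes 6 + 1 · -2 = 4
  Term 2 contributes 10 + 2 · -2 = 6
  Term 3 contributes 8 + 3 · -2 = 2
  Term 4 contributes 8 + 4 · -2 = 0
p(-2) = ⊕ of these = min[6, 4, 6, 2, 0] = 0.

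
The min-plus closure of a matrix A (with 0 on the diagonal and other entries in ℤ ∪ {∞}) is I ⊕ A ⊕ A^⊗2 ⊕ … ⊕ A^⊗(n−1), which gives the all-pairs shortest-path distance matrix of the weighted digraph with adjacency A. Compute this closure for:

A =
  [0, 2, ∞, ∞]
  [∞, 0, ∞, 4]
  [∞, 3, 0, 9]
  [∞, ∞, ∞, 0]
Closure =
  [0, 2, ∞, 6]
  [∞, 0, ∞, 4]
  [∞, 3, 0, 7]
  [∞, ∞, ∞, 0]

This is the Floyd-Warshall all-pairs shortest-path computation. For each intermediate vertex k = 0, 1, …, 3, update dist[i][j] ← min(dist[i][j], dist[i][k] + dist[k][j]). The final matrix gives, for each (i, j), the minimum total weight of any directed path from i to j (possibly empty when i = j).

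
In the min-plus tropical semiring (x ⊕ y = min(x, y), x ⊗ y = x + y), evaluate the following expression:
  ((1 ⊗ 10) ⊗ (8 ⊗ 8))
((1 ⊗ 10) ⊗ (8 ⊗ 8)) = 27

Expand innermost to outermost. Recall ⊕ takes the minimum of its arguments and ⊗ takes their sum. Working out the expression ((1 ⊗ 10) ⊗ (8 ⊗ 8)) gives 27.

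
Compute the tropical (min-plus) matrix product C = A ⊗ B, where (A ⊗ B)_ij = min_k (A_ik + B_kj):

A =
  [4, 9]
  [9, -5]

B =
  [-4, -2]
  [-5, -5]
A ⊗ B =
  [0, 2]
  [-10, -10]

Apply the min-plus product entry-by-entry:
  C[0][0] = min over k of (A[0][0] + B[0][0] = 4 + -4 = 0, A[0][1] + B[1][0] = 9 + -5 = 4) = 0 (attained at k = 0)
  C[0][1] = min over k of (A[0][0] + B[0][1] = 4 + -2 = 2, A[0][1] + B[1][1] = 9 + -5 = 4) = 2 (attained at k = 0)
  C[1][0] = min over k of (A[1][0] + B[0][0] = 9 + -4 = 5, A[1][1] + B[1][0] = -5 + -5 = -10) = -10 (attained at k = 1)
  C[1][1] = min over k of (A[1][0] + B[0][1] = 9 + -2 = 7, A[1][1] + B[1][1] = -5 + -5 = -10) = -10 (attained at k = 1)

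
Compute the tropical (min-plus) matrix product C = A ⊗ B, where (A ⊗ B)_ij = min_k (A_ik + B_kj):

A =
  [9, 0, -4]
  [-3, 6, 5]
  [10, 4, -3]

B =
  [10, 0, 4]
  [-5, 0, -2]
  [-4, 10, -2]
A ⊗ B =
  [-8, 0, -6]
  [1, -3, 1]
  [-7, 4, -5]

Apply the min-plus product entry-by-entry:
  C[0][0] = min over k of (A[0][0] + B[0][0] = 9 + 10 = 19, A[0][1] + B[1][0] = 0 + -5 = -5, A[0][2] + B[2][0] = -4 + -4 = -8) = -8 (attained at k = 2)
  C[0][1] = min over k of (A[0][0] + B[0][1] = 9 + 0 = 9, A[0][1] + B[1][1] = 0 + 0 = 0, A[0][2] + B[2][1] = -4 + 10 = 6) = 0 (attained at k = 1)
  C[0][2] = min over k of (A[0][0] + B[0][2] = 9 + 4 = 13, A[0][1] + B[1][2] = 0 + -2 = -2, A[0][2] + B[2][2] = -4 + -2 = -6) = -6 (attained at k = 2)
  C[1][0] = min over k of (A[1][0] + B[0][0] = -3 + 10 = 7, A[1][1] + B[1][0] = 6 + -5 = 1, A[1][2] + B[2][0] = 5 + -4 = 1) = 1 (attained at k = 1)
  C[1][1] = min over k of (A[1][0] + B[0][1] = -3 + 0 = -3, A[1][1] + B[1][1] = 6 + 0 = 6, A[1][2] + B[2][1] = 5 + 10 = 15) = -3 (attained at k = 0)
  C[1][2] = min over k of (A[1][0] + B[0][2] = -3 + 4 = 1, A[1][1] + B[1][2] = 6 + -2 = 4, A[1][2] + B[2][2] = 5 + -2 = 3) = 1 (attained at k = 0)
  C[2][0] = min over k of (A[2][0] + B[0][0] = 10 + 10 = 20, A[2][1] + B[1][0] = 4 + -5 = -1, A[2][2] + B[2][0] = -3 + -4 = -7) = -7 (attained at k = 2)
  C[2][1] = min over k of (A[2][0] + B[0][1] = 10 + 0 = 10, A[2][1] + B[1][1] = 4 + 0 = 4, A[2][2] + B[2][1] = -3 + 10 = 7) = 4 (attained at k = 1)
  C[2][2] = min over k of (A[2][0] + B[0][2] = 10 + 4 = 14, A[2][1] + B[1][2] = 4 + -2 = 2, A[2][2] + B[2][2] = -3 + -2 = -5) = -5 (attained at k = 2)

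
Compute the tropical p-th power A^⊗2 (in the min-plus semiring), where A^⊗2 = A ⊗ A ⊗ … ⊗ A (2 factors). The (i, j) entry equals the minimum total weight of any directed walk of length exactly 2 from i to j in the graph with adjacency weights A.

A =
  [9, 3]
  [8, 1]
A^⊗2 =
  [11, 4]
  [9, 2]

Each entry (A^⊗2)_ij equals the minimum over all length-2 walks i = v_0 → v_1 → … → v_2 = j of Σ_t A[v_t][v_{t+1}]. For example, for (i, j) = (0, 1) we minimise over 2 possible intermediate vertex sequences; the minimum is 4, attained along the walk 0 → 1 → 1.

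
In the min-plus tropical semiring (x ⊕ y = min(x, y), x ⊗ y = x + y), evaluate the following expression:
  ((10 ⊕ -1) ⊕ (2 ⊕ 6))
((10 ⊕ -1) ⊕ (2 ⊕ 6)) = -1

Expand innermost to outermost. Recall ⊕ takes the minimum of its arguments and ⊗ takes their sum. Working out the expression ((10 ⊕ -1) ⊕ (2 ⊕ 6)) gives -1.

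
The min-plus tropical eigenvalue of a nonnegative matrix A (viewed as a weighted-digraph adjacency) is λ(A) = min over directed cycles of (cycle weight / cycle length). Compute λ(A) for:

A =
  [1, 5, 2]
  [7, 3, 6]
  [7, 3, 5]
λ(A) = 1

Enumerate directed cycles and compute their means (weight / length). Sample:
  cycle 0 → 0: weight = 1, length = 1, mean = 1/1 ≈ 1.000
  cycle 1 → 1: weight = 3, length = 1, mean = 3/1 ≈ 3.000
  cycle 2 → 2: weight = 5, length = 1, mean = 5/1 ≈ 5.000
  cycle 0 → 1 → 0: weight = 12, length = 2, mean = 12/2 ≈ 6.000
  cycle 0 → 2 → 0: weight = 9, length = 2, mean = 9/2 ≈ 4.500
  cycle 1 → 0 → 1: weight = 12, length = 2, mean = 12/2 ≈ 6.000
Minimum mean = 1.000, attained e.g. along the cycle 0 → 0 with weight 1 and length 1. So λ(A) = 1/1 = 1.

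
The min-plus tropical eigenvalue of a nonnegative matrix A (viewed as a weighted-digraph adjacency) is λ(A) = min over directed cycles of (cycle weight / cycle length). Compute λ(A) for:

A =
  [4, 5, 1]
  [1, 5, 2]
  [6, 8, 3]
λ(A) = 3

Enumerate directed cycles and compute their means (weight / length). Sample:
  cycle 0 → 0: weight = 4, length = 1, mean = 4/1 ≈ 4.000
  cycle 1 → 1: weight = 5, length = 1, mean = 5/1 ≈ 5.000
  cycle 2 → 2: weight = 3, length = 1, mean = 3/1 ≈ 3.000
  cycle 0 → 1 → 0: weight = 6, length = 2, mean = 6/2 ≈ 3.000
  cycle 0 → 2 → 0: weight = 7, length = 2, mean = 7/2 ≈ 3.500
  cycle 1 → 0 → 1: weight = 6, length = 2, mean = 6/2 ≈ 3.000
Minimum mean = 3.000, attained e.g. along the cycle 2 → 2 with weight 3 and length 1. So λ(A) = 3/1 = 3.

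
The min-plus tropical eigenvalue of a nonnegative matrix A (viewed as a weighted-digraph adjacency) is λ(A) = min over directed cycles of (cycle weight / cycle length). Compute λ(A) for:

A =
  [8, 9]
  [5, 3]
λ(A) = 3

Enumerate directed cycles and compute their means (weight / length). Sample:
  cycle 0 → 0: weight = 8, length = 1, mean = 8/1 ≈ 8.000
  cycle 1 → 1: weight = 3, length = 1, mean = 3/1 ≈ 3.000
  cycle 0 → 1 → 0: weight = 14, length = 2, mean = 14/2 ≈ 7.000
  cycle 1 → 0 → 1: weight = 14, length = 2, mean = 14/2 ≈ 7.000
Minimum mean = 3.000, attained e.g. along the cycle 1 → 1 with weight 3 and length 1. So λ(A) = 3/1 = 3.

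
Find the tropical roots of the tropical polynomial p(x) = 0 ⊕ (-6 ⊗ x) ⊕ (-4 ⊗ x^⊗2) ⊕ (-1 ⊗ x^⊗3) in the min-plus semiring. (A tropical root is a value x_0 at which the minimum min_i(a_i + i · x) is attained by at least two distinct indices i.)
Roots: {-3, -2, 6}

Each tropical root is a break point of the lower envelope of the lines y = a_i + i · x (there are 4 lines, with slopes 0, 1, ..., 3). Only the lines that attain the minimum somewhere contribute to roots; other lines are dominated. Here the surviving (envelope) indices are i = 3, i = 2, i = 1, i = 0.
Intersections between consecutive envelope lines give the roots: for adjacent envelope indices i < j the intersection is x = (a_i − a_j) / (j − i). Reading off the sorted break points: {-3, -2, 6}.
Verification: at each break x_0, at least two indices attain the minimum of min_i(a_i + i · x_0).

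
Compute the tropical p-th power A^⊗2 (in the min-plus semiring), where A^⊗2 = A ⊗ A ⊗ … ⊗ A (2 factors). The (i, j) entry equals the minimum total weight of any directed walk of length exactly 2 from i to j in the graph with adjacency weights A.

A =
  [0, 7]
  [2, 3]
A^⊗2 =
  [0, 7]
  [2, 6]

Each entry (A^⊗2)_ij equals the minimum over all length-2 walks i = v_0 → v_1 → … → v_2 = j of Σ_t A[v_t][v_{t+1}]. For example, for (i, j) = (0, 1) we minimise over 2 possible intermediate vertex sequences; the minimum is 7, attained along the walk 0 → 0 → 1.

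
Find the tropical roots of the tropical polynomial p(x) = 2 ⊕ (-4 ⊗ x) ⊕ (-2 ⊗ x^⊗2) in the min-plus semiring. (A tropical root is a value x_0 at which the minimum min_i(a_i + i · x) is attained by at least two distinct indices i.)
Roots: {-2, 6}

Each tropical root is a break point of the lower envelope of the lines y = a_i + i · x (there are 3 lines, with slopes 0, 1, ..., 2). Only the lines that attain the minimum somewhere contribute to roots; other lines are dominated. Here the surviving (envelope) indices are i = 2, i = 1, i = 0.
Intersections between consecutive envelope lines give the roots: for adjacent envelope indices i < j the intersection is x = (a_i − a_j) / (j − i). Reading off the sorted break points: {-2, 6}.
Verification: at each break x_0, at least two indices attain the minimum of min_i(a_i + i · x_0).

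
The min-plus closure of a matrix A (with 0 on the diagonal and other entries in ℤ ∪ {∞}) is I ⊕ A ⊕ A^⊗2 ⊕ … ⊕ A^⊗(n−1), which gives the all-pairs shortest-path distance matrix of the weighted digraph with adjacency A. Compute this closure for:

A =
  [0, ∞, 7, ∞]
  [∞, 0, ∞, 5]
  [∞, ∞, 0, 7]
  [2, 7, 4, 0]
Closure =
  [0, 21, 7, 14]
  [7, 0, 9, 5]
  [9, 14, 0, 7]
  [2, 7, 4, 0]

This is the Floyd-Warshall all-pairs shortest-path computation. For each intermediate vertex k = 0, 1, …, 3, update dist[i][j] ← min(dist[i][j], dist[i][k] + dist[k][j]). The final matrix gives, for each (i, j), the minimum total weight of any directed path from i to j (possibly empty when i = j).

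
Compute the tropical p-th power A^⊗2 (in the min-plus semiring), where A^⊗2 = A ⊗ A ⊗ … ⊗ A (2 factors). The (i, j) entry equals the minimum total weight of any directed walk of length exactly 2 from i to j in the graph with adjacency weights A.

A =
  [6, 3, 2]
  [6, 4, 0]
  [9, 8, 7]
A^⊗2 =
  [9, 7, 3]
  [9, 8, 4]
  [14, 12, 8]

Each entry (A^⊗2)_ij equals the minimum over all length-2 walks i = v_0 → v_1 → … → v_2 = j of Σ_t A[v_t][v_{t+1}]. For example, for (i, j) = (0, 2) we minimise over 3 possible intermediate vertex sequences; the minimum is 3, attained along the walk 0 → 1 → 2.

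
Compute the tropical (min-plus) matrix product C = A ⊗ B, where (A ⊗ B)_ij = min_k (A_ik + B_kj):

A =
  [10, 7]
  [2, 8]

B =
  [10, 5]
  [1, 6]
A ⊗ B =
  [8, 13]
  [9, 7]

Apply the min-plus product entry-by-entry:
  C[0][0] = min over k of (A[0][0] + B[0][0] = 10 + 10 = 20, A[0][1] + B[1][0] = 7 + 1 = 8) = 8 (attained at k = 1)
  C[0][1] = min over k of (A[0][0] + B[0][1] = 10 + 5 = 15, A[0][1] + B[1][1] = 7 + 6 = 13) = 13 (attained at k = 1)
  C[1][0] = min over k of (A[1][0] + B[0][0] = 2 + 10 = 12, A[1][1] + B[1][0] = 8 + 1 = 9) = 9 (attained at k = 1)
  C[1][1] = min over k of (A[1][0] + B[0][1] = 2 + 5 = 7, A[1][1] + B[1][1] = 8 + 6 = 14) = 7 (attained at k = 0)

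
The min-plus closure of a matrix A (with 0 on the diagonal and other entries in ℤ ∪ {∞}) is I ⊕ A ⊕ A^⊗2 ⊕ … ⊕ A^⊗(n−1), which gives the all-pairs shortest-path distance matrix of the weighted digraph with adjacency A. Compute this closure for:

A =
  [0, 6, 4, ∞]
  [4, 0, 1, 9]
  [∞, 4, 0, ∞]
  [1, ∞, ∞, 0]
Closure =
  [0, 6, 4, 15]
  [4, 0, 1, 9]
  [8, 4, 0, 13]
  [1, 7, 5, 0]

This is the Floyd-Warshall all-pairs shortest-path computation. For each intermediate vertex k = 0, 1, …, 3, update dist[i][j] ← min(dist[i][j], dist[i][k] + dist[k][j]). The final matrix gives, for each (i, j), the minimum total weight of any directed path from i to j (possibly empty when i = j).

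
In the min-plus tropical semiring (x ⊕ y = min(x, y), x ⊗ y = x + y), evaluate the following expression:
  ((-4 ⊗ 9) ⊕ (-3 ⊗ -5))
((-4 ⊗ 9) ⊕ (-3 ⊗ -5)) = -8

Expand innermost to outermost. Recall ⊕ takes the minimum of its arguments and ⊗ takes their sum. Working out the expression ((-4 ⊗ 9) ⊕ (-3 ⊗ -5)) gives -8.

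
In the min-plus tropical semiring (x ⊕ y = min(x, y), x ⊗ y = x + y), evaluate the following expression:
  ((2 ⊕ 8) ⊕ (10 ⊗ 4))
((2 ⊕ 8) ⊕ (10 ⊗ 4)) = 2

Expand innermost to outermost. Recall ⊕ takes the minimum of its arguments and ⊗ takes their sum. Working out the expression ((2 ⊕ 8) ⊕ (10 ⊗ 4)) gives 2.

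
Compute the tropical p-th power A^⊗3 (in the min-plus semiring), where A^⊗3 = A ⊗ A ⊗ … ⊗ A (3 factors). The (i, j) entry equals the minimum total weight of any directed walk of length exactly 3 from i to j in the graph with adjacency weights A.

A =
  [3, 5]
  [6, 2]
A^⊗3 =
  [9, 9]
  [10, 6]

Each entry (A^⊗3)_ij equals the minimum over all length-3 walks i = v_0 → v_1 → … → v_3 = j of Σ_t A[v_t][v_{t+1}]. For example, for (i, j) = (0, 1) we minimise over 4 possible intermediate vertex sequences; the minimum is 9, attained along the walk 0 → 1 → 1 → 1.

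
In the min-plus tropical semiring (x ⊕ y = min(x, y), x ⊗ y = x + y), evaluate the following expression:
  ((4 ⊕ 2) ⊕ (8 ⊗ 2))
((4 ⊕ 2) ⊕ (8 ⊗ 2)) = 2

Expand innermost to outermost. Recall ⊕ takes the minimum of its arguments and ⊗ takes their sum. Working out the expression ((4 ⊕ 2) ⊕ (8 ⊗ 2)) gives 2.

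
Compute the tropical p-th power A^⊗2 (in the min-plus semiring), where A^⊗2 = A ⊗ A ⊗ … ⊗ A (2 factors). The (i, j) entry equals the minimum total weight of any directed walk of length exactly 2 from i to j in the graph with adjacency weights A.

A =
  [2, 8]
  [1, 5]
A^⊗2 =
  [4, 10]
  [3, 9]

Each entry (A^⊗2)_ij equals the minimum over all length-2 walks i = v_0 → v_1 → … → v_2 = j of Σ_t A[v_t][v_{t+1}]. For example, for (i, j) = (0, 1) we minimise over 2 possible intermediate vertex sequences; the minimum is 10, attained along the walk 0 → 0 → 1.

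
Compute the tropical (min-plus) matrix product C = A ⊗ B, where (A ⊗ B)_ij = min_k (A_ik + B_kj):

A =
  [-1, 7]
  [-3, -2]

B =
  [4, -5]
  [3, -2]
A ⊗ B =
  [3, -6]
  [1, -8]

Apply the min-plus product entry-by-entry:
  C[0][0] = min over k of (A[0][0] + B[0][0] = -1 + 4 = 3, A[0][1] + B[1][0] = 7 + 3 = 10) = 3 (attained at k = 0)
  C[0][1] = min over k of (A[0][0] + B[0][1] = -1 + -5 = -6, A[0][1] + B[1][1] = 7 + -2 = 5) = -6 (attained at k = 0)
  C[1][0] = min over k of (A[1][0] + B[0][0] = -3 + 4 = 1, A[1][1] + B[1][0] = -2 + 3 = 1) = 1 (attained at k = 0)
  C[1][1] = min over k of (A[1][0] + B[0][1] = -3 + -5 = -8, A[1][1] + B[1][1] = -2 + -2 = -4) = -8 (attained at k = 0)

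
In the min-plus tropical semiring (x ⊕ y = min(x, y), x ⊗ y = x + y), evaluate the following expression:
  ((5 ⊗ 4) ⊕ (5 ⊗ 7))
((5 ⊗ 4) ⊕ (5 ⊗ 7)) = 9

Expand innermost to outermost. Recall ⊕ takes the minimum of its arguments and ⊗ takes their sum. Working out the expression ((5 ⊗ 4) ⊕ (5 ⊗ 7)) gives 9.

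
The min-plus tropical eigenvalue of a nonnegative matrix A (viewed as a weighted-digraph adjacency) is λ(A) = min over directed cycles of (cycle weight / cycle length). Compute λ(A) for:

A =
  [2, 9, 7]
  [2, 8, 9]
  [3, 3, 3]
λ(A) = 2

Enumerate directed cycles and compute their means (weight / length). Sample:
  cycle 0 → 0: weight = 2, length = 1, mean = 2/1 ≈ 2.000
  cycle 1 → 1: weight = 8, length = 1, mean = 8/1 ≈ 8.000
  cycle 2 → 2: weight = 3, length = 1, mean = 3/1 ≈ 3.000
  cycle 0 → 1 → 0: weight = 11, length = 2, mean = 11/2 ≈ 5.500
  cycle 0 → 2 → 0: weight = 10, length = 2, mean = 10/2 ≈ 5.000
  cycle 1 → 0 → 1: weight = 11, length = 2, mean = 11/2 ≈ 5.500
Minimum mean = 2.000, attained e.g. along the cycle 0 → 0 with weight 2 and length 1. So λ(A) = 2/1 = 2.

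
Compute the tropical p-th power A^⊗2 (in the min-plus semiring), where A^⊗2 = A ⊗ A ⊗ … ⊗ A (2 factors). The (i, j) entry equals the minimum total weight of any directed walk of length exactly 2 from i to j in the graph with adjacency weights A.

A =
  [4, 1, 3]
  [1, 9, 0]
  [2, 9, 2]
A^⊗2 =
  [2, 5, 1]
  [2, 2, 2]
  [4, 3, 4]

Each entry (A^⊗2)_ij equals the minimum over all length-2 walks i = v_0 → v_1 → … → v_2 = j of Σ_t A[v_t][v_{t+1}]. For example, for (i, j) = (0, 2) we minimise over 3 possible intermediate vertex sequences; the minimum is 1, attained along the walk 0 → 1 → 2.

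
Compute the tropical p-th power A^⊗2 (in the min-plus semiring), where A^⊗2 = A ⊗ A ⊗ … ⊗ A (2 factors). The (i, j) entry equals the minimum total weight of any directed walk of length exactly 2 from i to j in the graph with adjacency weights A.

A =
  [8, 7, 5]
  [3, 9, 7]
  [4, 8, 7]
A^⊗2 =
  [9, 13, 12]
  [11, 10, 8]
  [11, 11, 9]

Each entry (A^⊗2)_ij equals the minimum over all length-2 walks i = v_0 → v_1 → … → v_2 = j of Σ_t A[v_t][v_{t+1}]. For example, for (i, j) = (0, 2) we minimise over 3 possible intermediate vertex sequences; the minimum is 12, attained along the walk 0 → 2 → 2.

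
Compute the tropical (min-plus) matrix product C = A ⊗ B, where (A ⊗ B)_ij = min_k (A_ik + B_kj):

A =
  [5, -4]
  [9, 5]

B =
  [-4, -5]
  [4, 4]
A ⊗ B =
  [0, 0]
  [5, 4]

Apply the min-plus product entry-by-entry:
  C[0][0] = min over k of (A[0][0] + B[0][0] = 5 + -4 = 1, A[0][1] + B[1][0] = -4 + 4 = 0) = 0 (attained at k = 1)
  C[0][1] = min over k of (A[0][0] + B[0][1] = 5 + -5 = 0, A[0][1] + B[1][1] = -4 + 4 = 0) = 0 (attained at k = 0)
  C[1][0] = min over k of (A[1][0] + B[0][0] = 9 + -4 = 5, A[1][1] + B[1][0] = 5 + 4 = 9) = 5 (attained at k = 0)
  C[1][1] = min over k of (A[1][0] + B[0][1] = 9 + -5 = 4, A[1][1] + B[1][1] = 5 + 4 = 9) = 4 (attained at k = 0)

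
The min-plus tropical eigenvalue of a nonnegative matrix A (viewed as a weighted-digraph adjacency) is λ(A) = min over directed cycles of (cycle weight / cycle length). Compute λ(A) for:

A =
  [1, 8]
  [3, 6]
λ(A) = 1

Enumerate directed cycles and compute their means (weight / length). Sample:
  cycle 0 → 0: weight = 1, length = 1, mean = 1/1 ≈ 1.000
  cycle 1 → 1: weight = 6, length = 1, mean = 6/1 ≈ 6.000
  cycle 0 → 1 → 0: weight = 11, length = 2, mean = 11/2 ≈ 5.500
  cycle 1 → 0 → 1: weight = 11, length = 2, mean = 11/2 ≈ 5.500
Minimum mean = 1.000, attained e.g. along the cycle 0 → 0 with weight 1 and length 1. So λ(A) = 1/1 = 1.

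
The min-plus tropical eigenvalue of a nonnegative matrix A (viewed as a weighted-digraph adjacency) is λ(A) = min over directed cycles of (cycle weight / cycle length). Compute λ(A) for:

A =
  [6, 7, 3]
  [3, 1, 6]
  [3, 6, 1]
λ(A) = 1

Enumerate directed cycles and compute their means (weight / length). Sample:
  cycle 0 → 0: weight = 6, length = 1, mean = 6/1 ≈ 6.000
  cycle 1 → 1: weight = 1, length = 1, mean = 1/1 ≈ 1.000
  cycle 2 → 2: weight = 1, length = 1, mean = 1/1 ≈ 1.000
  cycle 0 → 1 → 0: weight = 10, length = 2, mean = 10/2 ≈ 5.000
  cycle 0 → 2 → 0: weight = 6, length = 2, mean = 6/2 ≈ 3.000
  cycle 1 → 0 → 1: weight = 10, length = 2, mean = 10/2 ≈ 5.000
Minimum mean = 1.000, attained e.g. along the cycle 1 → 1 with weight 1 and length 1. So λ(A) = 1/1 = 1.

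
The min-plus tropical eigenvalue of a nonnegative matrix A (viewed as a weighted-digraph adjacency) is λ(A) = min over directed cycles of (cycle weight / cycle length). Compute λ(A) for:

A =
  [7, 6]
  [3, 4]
λ(A) = 4

Enumerate directed cycles and compute their means (weight / length). Sample:
  cycle 0 → 0: weight = 7, length = 1, mean = 7/1 ≈ 7.000
  cycle 1 → 1: weight = 4, length = 1, mean = 4/1 ≈ 4.000
  cycle 0 → 1 → 0: weight = 9, length = 2, mean = 9/2 ≈ 4.500
  cycle 1 → 0 → 1: weight = 9, length = 2, mean = 9/2 ≈ 4.500
Minimum mean = 4.000, attained e.g. along the cycle 1 → 1 with weight 4 and length 1. So λ(A) = 4/1 = 4.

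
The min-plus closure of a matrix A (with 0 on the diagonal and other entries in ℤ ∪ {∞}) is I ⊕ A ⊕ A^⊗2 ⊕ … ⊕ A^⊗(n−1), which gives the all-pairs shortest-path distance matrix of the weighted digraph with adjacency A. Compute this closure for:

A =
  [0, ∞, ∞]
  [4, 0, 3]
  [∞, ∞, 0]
Closure =
  [0, ∞, ∞]
  [4, 0, 3]
  [∞, ∞, 0]

This is the Floyd-Warshall all-pairs shortest-path computation. For each intermediate vertex k = 0, 1, …, 2, update dist[i][j] ← min(dist[i][j], dist[i][k] + dist[k][j]). The final matrix gives, for each (i, j), the minimum total weight of any directed path from i to j (possibly empty when i = j).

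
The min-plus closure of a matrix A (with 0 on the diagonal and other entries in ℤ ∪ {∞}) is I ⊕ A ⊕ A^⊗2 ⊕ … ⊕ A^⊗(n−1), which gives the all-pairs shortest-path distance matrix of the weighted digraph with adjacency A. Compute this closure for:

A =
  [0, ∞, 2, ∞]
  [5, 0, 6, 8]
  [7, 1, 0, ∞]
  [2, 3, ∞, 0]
Closure =
  [0, 3, 2, 11]
  [5, 0, 6, 8]
  [6, 1, 0, 9]
  [2, 3, 4, 0]

This is the Floyd-Warshall all-pairs shortest-path computation. For each intermediate vertex k = 0, 1, …, 3, update dist[i][j] ← min(dist[i][j], dist[i][k] + dist[k][j]). The final matrix gives, for each (i, j), the minimum total weight of any directed path from i to j (possibly empty when i = j).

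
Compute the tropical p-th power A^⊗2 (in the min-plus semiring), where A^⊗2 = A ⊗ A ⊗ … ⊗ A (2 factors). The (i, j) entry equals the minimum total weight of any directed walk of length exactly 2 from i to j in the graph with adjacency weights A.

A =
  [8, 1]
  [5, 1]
A^⊗2 =
  [6, 2]
  [6, 2]

Each entry (A^⊗2)_ij equals the minimum over all length-2 walks i = v_0 → v_1 → … → v_2 = j of Σ_t A[v_t][v_{t+1}]. For example, for (i, j) = (0, 1) we minimise over 2 possible intermediate vertex sequences; the minimum is 2, attained along the walk 0 → 1 → 1.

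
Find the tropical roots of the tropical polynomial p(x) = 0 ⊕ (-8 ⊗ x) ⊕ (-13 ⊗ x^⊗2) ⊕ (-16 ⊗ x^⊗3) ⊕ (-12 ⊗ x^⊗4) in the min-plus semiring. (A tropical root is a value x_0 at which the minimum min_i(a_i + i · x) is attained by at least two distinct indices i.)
Roots: {-4, 3, 5, 8}

Each tropical root is a break point of the lower envelope of the lines y = a_i + i · x (there are 5 lines, with slopes 0, 1, ..., 4). Only the lines that attain the minimum somewhere contribute to roots; other lines are dominated. Here the surviving (envelope) indices are i = 4, i = 3, i = 2, i = 1, i = 0.
Intersections between consecutive envelope lines give the roots: for adjacent envelope indices i < j the intersection is x = (a_i − a_j) / (j − i). Reading off the sorted break points: {-4, 3, 5, 8}.
Verification: at each break x_0, at least two indices attain the minimum of min_i(a_i + i · x_0).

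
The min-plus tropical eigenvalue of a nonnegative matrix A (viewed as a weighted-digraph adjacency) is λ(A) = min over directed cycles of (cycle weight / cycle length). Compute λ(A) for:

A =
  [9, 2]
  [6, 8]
λ(A) = 4

Enumerate directed cycles and compute their means (weight / length). Sample:
  cycle 0 → 0: weight = 9, length = 1, mean = 9/1 ≈ 9.000
  cycle 1 → 1: weight = 8, length = 1, mean = 8/1 ≈ 8.000
  cycle 0 → 1 → 0: weight = 8, length = 2, mean = 8/2 ≈ 4.000
  cycle 1 → 0 → 1: weight = 8, length = 2, mean = 8/2 ≈ 4.000
Minimum mean = 4.000, attained e.g. along the cycle 0 → 1 → 0 with weight 8 and length 2. So λ(A) = 8/2 = 4.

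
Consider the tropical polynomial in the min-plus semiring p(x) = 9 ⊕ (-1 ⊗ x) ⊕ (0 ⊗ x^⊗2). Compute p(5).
p(5) = 4

A tropical monomial a ⊗ x^⊗i evaluates to a + i · x. Evaluating each term at x = 5:
  Term 0 contributes 9 + 0 · 5 = 9
  Term 1 contributes -1 + 1 · 5 = 4
  Term 2 contributes 0 + 2 · 5 = 10
p(5) = ⊕ of these = min[9, 4, 10] = 4.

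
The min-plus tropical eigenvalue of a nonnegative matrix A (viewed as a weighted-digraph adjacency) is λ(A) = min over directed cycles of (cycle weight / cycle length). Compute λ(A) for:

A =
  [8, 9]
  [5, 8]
λ(A) = 7

Enumerate directed cycles and compute their means (weight / length). Sample:
  cycle 0 → 0: weight = 8, length = 1, mean = 8/1 ≈ 8.000
  cycle 1 → 1: weight = 8, length = 1, mean = 8/1 ≈ 8.000
  cycle 0 → 1 → 0: weight = 14, length = 2, mean = 14/2 ≈ 7.000
  cycle 1 → 0 → 1: weight = 14, length = 2, mean = 14/2 ≈ 7.000
Minimum mean = 7.000, attained e.g. along the cycle 0 → 1 → 0 with weight 14 and length 2. So λ(A) = 14/2 = 7.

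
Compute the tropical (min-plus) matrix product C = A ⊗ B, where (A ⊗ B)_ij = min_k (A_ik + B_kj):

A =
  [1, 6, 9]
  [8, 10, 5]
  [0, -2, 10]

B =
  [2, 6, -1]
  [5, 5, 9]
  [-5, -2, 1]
A ⊗ B =
  [3, 7, 0]
  [0, 3, 6]
  [2, 3, -1]

Apply the min-plus product entry-by-entry:
  C[0][0] = min over k of (A[0][0] + B[0][0] = 1 + 2 = 3, A[0][1] + B[1][0] = 6 + 5 = 11, A[0][2] + B[2][0] = 9 + -5 = 4) = 3 (attained at k = 0)
  C[0][1] = min over k of (A[0][0] + B[0][1] = 1 + 6 = 7, A[0][1] + B[1][1] = 6 + 5 = 11, A[0][2] + B[2][1] = 9 + -2 = 7) = 7 (attained at k = 0)
  C[0][2] = min over k of (A[0][0] + B[0][2] = 1 + -1 = 0, A[0][1] + B[1][2] = 6 + 9 = 15, A[0][2] + B[2][2] = 9 + 1 = 10) = 0 (attained at k = 0)
  C[1][0] = min over k of (A[1][0] + B[0][0] = 8 + 2 = 10, A[1][1] + B[1][0] = 10 + 5 = 15, A[1][2] + B[2][0] = 5 + -5 = 0) = 0 (attained at k = 2)
  C[1][1] = min over k of (A[1][0] + B[0][1] = 8 + 6 = 14, A[1][1] + B[1][1] = 10 + 5 = 15, A[1][2] + B[2][1] = 5 + -2 = 3) = 3 (attained at k = 2)
  C[1][2] = min over k of (A[1][0] + B[0][2] = 8 + -1 = 7, A[1][1] + B[1][2] = 10 + 9 = 19, A[1][2] + B[2][2] = 5 + 1 = 6) = 6 (attained at k = 2)
  C[2][0] = min over k of (A[2][0] + B[0][0] = 0 + 2 = 2, A[2][1] + B[1][0] = -2 + 5 = 3, A[2][2] + B[2][0] = 10 + -5 = 5) = 2 (attained at k = 0)
  C[2][1] = min over k of (A[2][0] + B[0][1] = 0 + 6 = 6, A[2][1] + B[1][1] = -2 + 5 = 3, A[2][2] + B[2][1] = 10 + -2 = 8) = 3 (attained at k = 1)
  C[2][2] = min over k of (A[2][0] + B[0][2] = 0 + -1 = -1, A[2][1] + B[1][2] = -2 + 9 = 7, A[2][2] + B[2][2] = 10 + 1 = 11) = -1 (attained at k = 0)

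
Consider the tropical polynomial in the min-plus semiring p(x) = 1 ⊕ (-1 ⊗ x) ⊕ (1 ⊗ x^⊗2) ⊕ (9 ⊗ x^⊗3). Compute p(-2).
p(-2) = -3

A tropical monomial a ⊗ x^⊗i evaluates to a + i · x. Evaluating each term at x = -2:
  Term 0 contributes 1 + 0 · -2 = 1
  Term 1 contributes -1 + 1 · -2 = -3
  Term 2 contributes 1 + 2 · -2 = -3
  Term 3 contributes 9 + 3 · -2 = 3
p(-2) = ⊕ of these = min[1, -3, -3, 3] = -3.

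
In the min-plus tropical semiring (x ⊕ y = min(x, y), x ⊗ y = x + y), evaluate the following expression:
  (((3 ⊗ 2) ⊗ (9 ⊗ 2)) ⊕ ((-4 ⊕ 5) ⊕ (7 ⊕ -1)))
(((3 ⊗ 2) ⊗ (9 ⊗ 2)) ⊕ ((-4 ⊕ 5) ⊕ (7 ⊕ -1))) = -4

Expand innermost to outermost. Recall ⊕ takes the minimum of its arguments and ⊗ takes their sum. Working out the expression (((3 ⊗ 2) ⊗ (9 ⊗ 2)) ⊕ ((-4 ⊕ 5) ⊕ (7 ⊕ -1))) gives -4.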